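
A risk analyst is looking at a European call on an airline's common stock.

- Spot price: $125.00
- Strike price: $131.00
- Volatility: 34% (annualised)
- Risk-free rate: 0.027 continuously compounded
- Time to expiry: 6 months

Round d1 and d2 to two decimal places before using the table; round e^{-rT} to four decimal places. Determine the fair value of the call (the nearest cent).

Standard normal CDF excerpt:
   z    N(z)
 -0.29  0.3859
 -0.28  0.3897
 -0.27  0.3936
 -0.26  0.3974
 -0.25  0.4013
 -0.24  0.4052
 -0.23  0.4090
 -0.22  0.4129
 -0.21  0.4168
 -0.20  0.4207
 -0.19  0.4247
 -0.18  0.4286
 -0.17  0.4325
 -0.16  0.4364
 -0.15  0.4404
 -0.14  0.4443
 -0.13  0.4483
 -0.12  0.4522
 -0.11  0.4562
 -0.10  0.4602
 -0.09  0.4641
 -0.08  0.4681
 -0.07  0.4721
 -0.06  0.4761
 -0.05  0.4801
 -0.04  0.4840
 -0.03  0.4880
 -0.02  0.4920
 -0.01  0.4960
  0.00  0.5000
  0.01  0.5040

T = 0.5;  σ√T = 0.2404
d₁ = [ln(125/131) + (0.027 + 0.34²/2)·0.5] / 0.2404 = [-0.0469 + 0.0424] / 0.2404 = -0.0186 which rounds to -0.02
d₂ = d₁ − σ√T = -0.0186 − 0.2404 = -0.2591 which rounds to -0.26
exp(−rT) = exp(−0.027·0.5) = 0.9866
C = 125·N(-0.02) − 131·0.9866·N(-0.26) = 125·0.4920 − 131·0.9866·0.3974 = 61.5000 − 51.3618 = 10.1382

$10.14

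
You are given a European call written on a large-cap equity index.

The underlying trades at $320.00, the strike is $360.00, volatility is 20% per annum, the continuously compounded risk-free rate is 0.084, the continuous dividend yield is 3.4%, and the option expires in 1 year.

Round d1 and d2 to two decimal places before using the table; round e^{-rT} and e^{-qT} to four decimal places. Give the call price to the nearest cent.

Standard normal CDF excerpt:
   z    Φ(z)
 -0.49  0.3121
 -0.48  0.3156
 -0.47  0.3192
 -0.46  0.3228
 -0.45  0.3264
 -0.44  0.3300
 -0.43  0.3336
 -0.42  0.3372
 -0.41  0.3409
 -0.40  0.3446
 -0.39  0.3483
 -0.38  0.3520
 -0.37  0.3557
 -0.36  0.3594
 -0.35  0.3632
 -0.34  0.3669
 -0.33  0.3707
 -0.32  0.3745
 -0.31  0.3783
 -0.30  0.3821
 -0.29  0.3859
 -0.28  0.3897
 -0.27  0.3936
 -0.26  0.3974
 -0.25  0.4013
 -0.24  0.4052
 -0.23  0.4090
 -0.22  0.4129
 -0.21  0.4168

$16.11

σ√T = 0.2·√1 = 0.2000
d₁ = [ln(320/360) + (0.084 − 0.034 + 0.2²/2)·1] / 0.2000 = [-0.1178 + 0.0700] / 0.2000 = -0.2389 ⇒ -0.24
d₂ = d₁ − σ√T = -0.2389 − 0.2000 = -0.4389 ⇒ -0.44
e^(−qT) = e^(−0.034·1) = 0.9666;  e^(−rT) = e^(−0.084·1) = 0.9194
C = 320·0.9666·N(-0.24) − 360·0.9194·N(-0.44) = 320·0.9666·0.4052 − 360·0.9194·0.3300 = 125.3332 − 109.2247 = 16.1085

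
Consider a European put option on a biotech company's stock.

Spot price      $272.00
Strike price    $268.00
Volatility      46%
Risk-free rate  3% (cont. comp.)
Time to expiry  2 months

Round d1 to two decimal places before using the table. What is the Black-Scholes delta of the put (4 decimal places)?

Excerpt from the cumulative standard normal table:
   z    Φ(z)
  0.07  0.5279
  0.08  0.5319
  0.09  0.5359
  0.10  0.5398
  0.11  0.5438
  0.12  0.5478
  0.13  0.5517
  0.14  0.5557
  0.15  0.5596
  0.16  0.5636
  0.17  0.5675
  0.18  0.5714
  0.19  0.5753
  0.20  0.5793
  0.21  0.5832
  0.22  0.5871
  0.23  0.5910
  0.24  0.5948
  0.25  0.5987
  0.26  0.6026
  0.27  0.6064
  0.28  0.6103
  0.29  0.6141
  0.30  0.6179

-0.4207

T = 0.1667;  σ√T = 0.1878
d₁ = [ln(272/268) + (0.03 + 0.46²/2)·0.1667] / 0.1878 = [0.0148 + 0.0226] / 0.1878 = 0.1994 which rounds to 0.20
N(d₁) = N(0.20) = 0.5793
Δ_put = N(d₁) − 1 = 0.5793 − 1 = -0.4207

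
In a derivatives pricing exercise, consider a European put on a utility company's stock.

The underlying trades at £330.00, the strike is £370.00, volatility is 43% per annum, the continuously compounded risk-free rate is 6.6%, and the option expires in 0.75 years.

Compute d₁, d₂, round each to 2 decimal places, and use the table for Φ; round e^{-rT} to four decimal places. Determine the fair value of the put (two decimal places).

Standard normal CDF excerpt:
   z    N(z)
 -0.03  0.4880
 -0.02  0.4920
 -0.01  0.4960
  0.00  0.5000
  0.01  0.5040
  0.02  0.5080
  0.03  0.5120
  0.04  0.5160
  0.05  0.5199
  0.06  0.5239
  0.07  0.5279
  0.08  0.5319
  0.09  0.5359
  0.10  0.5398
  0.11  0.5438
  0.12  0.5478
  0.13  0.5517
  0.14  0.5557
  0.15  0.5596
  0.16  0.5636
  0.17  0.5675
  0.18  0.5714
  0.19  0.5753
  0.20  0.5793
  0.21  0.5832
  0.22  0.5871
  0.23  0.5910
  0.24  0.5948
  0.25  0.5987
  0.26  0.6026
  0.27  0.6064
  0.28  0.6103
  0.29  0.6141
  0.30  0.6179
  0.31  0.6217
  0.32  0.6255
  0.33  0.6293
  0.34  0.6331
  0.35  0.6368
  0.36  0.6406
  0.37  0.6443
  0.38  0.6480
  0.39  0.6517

£61.89

σ√T = 0.43 × 0.8660 = 0.3724
d₁ = [ln(330/370) + (0.066 + 0.43²/2)·0.75] / 0.3724 = [-0.1144 + 0.1188] / 0.3724 = 0.0119 → 0.01
d₂ = d₁ − σ√T = 0.0119 − 0.3724 = -0.3605 → -0.36
exp(−rT) = exp(−0.066·0.75) = 0.9517
P = 370·0.9517·N(0.36) − 330·N(-0.01) = 370·0.9517·0.6406 − 330·0.4960 = 225.5738 − 163.6800 = 61.8938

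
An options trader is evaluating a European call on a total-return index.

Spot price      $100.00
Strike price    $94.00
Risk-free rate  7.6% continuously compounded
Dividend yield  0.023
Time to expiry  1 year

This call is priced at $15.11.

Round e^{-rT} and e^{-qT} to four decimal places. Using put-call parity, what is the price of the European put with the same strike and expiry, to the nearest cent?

e^(−qT) = e^(−0.023·1) = 0.9773;  e^(−rT) = e^(−0.076·1) = 0.9268
Put-call parity: C − P = S·e^(−qT) − K·e^(−rT) = 100·0.9773 − 94·0.9268 = 97.7300 − 87.1192 = 10.6108
P = C − (C − P) = 15.11 − (10.6108) = 4.4992

$4.50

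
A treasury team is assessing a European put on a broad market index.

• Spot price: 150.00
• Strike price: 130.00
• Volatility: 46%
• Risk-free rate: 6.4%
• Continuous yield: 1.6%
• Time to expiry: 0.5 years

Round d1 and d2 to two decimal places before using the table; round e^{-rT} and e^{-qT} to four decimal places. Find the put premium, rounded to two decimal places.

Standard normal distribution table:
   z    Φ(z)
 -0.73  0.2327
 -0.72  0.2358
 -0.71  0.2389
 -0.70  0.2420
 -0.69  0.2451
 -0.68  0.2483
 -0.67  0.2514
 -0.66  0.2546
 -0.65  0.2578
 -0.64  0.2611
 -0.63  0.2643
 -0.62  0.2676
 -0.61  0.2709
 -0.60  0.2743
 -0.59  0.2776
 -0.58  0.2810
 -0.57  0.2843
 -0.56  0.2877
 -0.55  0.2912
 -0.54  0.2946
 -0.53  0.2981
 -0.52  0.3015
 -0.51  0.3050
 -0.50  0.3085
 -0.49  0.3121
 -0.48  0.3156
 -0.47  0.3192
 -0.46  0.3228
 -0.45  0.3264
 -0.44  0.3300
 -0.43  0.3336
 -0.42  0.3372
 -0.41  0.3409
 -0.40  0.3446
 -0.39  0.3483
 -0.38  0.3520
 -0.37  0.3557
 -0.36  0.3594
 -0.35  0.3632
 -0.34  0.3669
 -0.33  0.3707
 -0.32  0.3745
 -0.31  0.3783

T = 0.5;  σ√T = 0.3253
d₁ = [ln(150/130) + (0.064 − 0.016 + ½·0.46²)·0.5] / (σ√T) = (0.1431 + 0.0769) / 0.3253 = 0.6764 which rounds to 0.68
d₂ = 0.6764 − 0.3253 = 0.3511 which rounds to 0.35
exp(−qT) = exp(−0.016·0.5) = 0.9920;  exp(−rT) = exp(−0.064·0.5) = 0.9685
N(−d₂) = N(-0.35) = 0.3632;  N(−d₁) = N(-0.68) = 0.2483
P = 130·0.9685·0.3632 − 150·0.9920·0.2483 = 45.7287 − 36.9470 = 8.7817

8.78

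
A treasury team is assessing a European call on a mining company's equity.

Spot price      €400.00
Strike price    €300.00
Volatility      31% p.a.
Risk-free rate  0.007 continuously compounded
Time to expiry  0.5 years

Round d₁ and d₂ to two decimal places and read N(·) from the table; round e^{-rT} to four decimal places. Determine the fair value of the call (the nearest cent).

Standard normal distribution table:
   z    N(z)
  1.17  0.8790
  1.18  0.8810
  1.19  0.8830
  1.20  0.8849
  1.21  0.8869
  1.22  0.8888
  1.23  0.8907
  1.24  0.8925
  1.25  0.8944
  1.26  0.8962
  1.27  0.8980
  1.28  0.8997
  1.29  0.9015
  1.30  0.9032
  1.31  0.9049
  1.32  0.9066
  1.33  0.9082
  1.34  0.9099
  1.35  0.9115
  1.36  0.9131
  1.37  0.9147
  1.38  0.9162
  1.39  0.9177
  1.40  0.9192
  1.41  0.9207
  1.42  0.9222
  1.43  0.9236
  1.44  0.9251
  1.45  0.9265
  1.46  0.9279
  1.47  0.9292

€104.33

T = 0.5;  σ√T = 0.2192
ln(S/K) + (r + σ²/2)T = ln(400/300) + (0.007 + 0.31²/2)·0.5 = 0.2877 + 0.0275 = 0.3152
d₁ = 0.3152 / 0.2192 = 1.4380 which rounds to 1.44
d₂ = d₁ − σ√T = 1.4380 − 0.2192 = 1.2188 which rounds to 1.22
exp(−rT) = exp(−0.007·0.5) = 0.9965
N(d₁) = N(1.44) = 0.9251;  N(d₂) = N(1.22) = 0.8888
C = 400·0.9251 − 300·0.9965·0.8888 = 370.0400 − 265.7068 = 104.3332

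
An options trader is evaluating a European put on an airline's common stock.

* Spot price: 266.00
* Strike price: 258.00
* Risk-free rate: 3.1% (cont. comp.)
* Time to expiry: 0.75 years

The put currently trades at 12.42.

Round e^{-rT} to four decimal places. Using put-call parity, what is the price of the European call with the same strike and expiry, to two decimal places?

26.35

e^(−rT) = e^(−0.031·0.75) = 0.9770
Put-call parity: C − P = S − K·e^(−rT) = 266 − 258·0.9770 = 266 − 252.0660 = 13.9340
C = P + (C − P) = 12.42 + (13.9340) = 26.3540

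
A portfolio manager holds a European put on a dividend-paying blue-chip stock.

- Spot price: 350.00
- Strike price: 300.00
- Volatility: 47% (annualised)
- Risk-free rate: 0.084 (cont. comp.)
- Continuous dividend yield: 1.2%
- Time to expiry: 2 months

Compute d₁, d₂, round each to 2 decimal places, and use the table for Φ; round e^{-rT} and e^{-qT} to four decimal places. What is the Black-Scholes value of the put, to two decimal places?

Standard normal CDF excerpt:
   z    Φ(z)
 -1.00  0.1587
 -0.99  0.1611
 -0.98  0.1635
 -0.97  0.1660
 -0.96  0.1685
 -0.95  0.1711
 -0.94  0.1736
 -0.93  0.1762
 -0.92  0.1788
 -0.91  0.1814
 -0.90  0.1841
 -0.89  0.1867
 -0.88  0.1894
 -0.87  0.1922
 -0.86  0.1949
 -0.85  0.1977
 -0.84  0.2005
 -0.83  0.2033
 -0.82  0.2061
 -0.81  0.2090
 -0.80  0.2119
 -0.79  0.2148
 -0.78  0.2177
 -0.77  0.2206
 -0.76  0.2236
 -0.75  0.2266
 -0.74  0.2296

σ√T = 0.47 × 0.4082 = 0.1919
d₁ = [ln(350/300) + (0.084 − 0.012 + ½·0.47²)·0.1667] / (σ√T) = (0.1542 + 0.0304) / 0.1919 = 0.9619 ≈ 0.96
d₂ = 0.9619 − 0.1919 = 0.7700 ≈ 0.77
e^(−qT) = e^(−0.012·0.1667) = 0.9980;  e^(−rT) = e^(−0.084·0.1667) = 0.9861
N(−d₂) = N(-0.77) = 0.2206;  N(−d₁) = N(-0.96) = 0.1685
P = 300·0.9861·0.2206 − 350·0.9980·0.1685 = 65.2601 − 58.8571 = 6.4030

6.40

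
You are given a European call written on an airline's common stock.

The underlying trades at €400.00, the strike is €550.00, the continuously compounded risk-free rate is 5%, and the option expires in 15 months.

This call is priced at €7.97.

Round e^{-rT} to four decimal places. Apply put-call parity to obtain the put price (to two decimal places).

€124.64

exp(−rT) = exp(−0.05·1.25) = 0.9394
Put-call parity: C − P = S − K·e^(−rT) = 400 − 550·0.9394 = 400 − 516.6700 = -116.6700
P = C − (C − P) = 7.97 − (-116.6700) = 124.6400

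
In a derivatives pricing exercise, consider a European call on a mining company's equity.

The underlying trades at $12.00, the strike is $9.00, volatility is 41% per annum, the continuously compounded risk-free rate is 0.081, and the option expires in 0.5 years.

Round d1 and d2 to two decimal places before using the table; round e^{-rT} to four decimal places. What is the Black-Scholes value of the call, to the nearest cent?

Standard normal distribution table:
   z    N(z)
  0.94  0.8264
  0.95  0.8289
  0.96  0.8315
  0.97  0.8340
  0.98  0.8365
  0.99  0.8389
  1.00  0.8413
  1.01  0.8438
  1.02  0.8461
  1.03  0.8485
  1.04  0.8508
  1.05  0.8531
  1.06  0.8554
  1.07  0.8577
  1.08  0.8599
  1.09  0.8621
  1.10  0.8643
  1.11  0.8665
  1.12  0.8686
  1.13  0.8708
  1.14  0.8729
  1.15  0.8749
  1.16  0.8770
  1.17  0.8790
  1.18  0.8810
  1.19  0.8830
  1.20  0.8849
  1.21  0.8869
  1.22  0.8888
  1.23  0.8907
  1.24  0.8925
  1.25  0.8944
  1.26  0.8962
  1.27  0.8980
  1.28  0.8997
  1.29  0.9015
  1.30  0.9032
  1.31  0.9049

σ√T = 0.41 × 0.7071 = 0.2899
d₁ = [ln(12/9) + (0.081 + 0.41²/2)·0.5] / 0.2899 = [0.2877 + 0.0825] / 0.2899 = 1.2770 ≈ 1.28
d₂ = d₁ − σ√T = 1.2770 − 0.2899 = 0.9870 ≈ 0.99
e^(−rT) = e^(−0.081·0.5) = 0.9603
N(d₁) = N(1.28) = 0.8997;  N(d₂) = N(0.99) = 0.8389
C = 12·0.8997 − 9·0.9603·0.8389 = 10.7964 − 7.2504 = 3.5460

$3.55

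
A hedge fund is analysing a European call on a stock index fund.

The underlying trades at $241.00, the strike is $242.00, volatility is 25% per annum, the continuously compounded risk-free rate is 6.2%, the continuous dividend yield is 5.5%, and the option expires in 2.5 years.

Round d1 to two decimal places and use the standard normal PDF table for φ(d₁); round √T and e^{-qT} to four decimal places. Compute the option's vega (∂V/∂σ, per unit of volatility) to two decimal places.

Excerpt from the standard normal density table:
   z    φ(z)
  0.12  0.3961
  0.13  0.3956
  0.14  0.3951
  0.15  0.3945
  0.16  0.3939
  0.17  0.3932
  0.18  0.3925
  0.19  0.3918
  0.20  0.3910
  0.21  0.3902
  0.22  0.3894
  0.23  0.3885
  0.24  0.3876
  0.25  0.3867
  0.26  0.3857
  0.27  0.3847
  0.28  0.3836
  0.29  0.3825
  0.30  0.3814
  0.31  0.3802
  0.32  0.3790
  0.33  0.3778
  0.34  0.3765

129.01

σ√T = 0.25 × 1.5811 = 0.3953
d₁ = [ln(241/242) + (0.062 − 0.055 + ½·0.25²)·2.5] / (σ√T) = (-0.0041 + 0.0956) / 0.3953 = 0.2314 ≈ 0.23
√T = √2.5 = 1.5811
φ(d₁) = φ(0.23) = 0.3885
e^(−qT) = e^(−0.055·2.5) = 0.8715
vega = S·e^(−qT)·φ(d₁)·√T = 241·0.8715·0.3885·1.5811 = 129.0134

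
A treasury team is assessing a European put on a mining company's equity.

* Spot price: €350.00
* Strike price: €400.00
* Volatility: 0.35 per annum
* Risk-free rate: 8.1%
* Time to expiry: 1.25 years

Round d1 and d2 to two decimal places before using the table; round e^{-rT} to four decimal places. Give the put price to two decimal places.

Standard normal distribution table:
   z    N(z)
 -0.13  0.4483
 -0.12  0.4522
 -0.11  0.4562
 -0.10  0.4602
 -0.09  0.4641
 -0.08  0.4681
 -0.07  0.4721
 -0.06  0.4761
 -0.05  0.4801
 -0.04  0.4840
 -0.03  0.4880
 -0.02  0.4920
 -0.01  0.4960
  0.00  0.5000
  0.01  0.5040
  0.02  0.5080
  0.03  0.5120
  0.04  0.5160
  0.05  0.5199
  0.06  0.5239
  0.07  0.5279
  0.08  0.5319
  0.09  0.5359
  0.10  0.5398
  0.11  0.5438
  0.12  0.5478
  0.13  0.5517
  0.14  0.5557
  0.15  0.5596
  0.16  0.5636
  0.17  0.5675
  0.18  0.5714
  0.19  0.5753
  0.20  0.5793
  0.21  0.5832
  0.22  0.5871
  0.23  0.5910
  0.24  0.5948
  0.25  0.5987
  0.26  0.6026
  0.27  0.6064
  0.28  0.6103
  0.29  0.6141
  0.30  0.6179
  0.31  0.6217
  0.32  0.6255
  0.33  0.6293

σ√T = 0.35·√1.25 = 0.3913
d₁ = [ln(350/400) + (0.081 + ½·0.35²)·1.25] / (σ√T) = (-0.1335 + 0.1778) / 0.3913 = 0.1132 which rounds to 0.11
d₂ = 0.1132 − 0.3913 = -0.2782 which rounds to -0.28
e^(−rT) = e^(−0.081·1.25) = 0.9037
N(−d₂) = N(0.28) = 0.6103;  N(−d₁) = N(-0.11) = 0.4562
P = 400·0.9037·0.6103 − 350·0.4562 = 220.6112 − 159.6700 = 60.9412

€60.94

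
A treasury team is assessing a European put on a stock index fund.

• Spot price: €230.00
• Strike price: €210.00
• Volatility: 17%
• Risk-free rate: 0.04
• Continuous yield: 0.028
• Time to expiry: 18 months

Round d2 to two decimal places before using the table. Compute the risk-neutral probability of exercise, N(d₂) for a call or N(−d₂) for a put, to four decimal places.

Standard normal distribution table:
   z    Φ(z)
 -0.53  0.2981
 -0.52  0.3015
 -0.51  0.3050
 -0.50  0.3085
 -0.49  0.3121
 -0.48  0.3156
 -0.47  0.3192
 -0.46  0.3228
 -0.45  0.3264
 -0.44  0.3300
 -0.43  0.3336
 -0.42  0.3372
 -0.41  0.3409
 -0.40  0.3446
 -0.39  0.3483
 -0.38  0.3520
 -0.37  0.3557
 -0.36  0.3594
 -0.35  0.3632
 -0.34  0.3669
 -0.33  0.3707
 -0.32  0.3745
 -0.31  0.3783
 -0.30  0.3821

0.3372

σ√T = 0.17·√1.5 = 0.2082
ln(S/K) + (r − q + σ²/2)T = ln(230/210) + (0.04 − 0.028 + 0.17²/2)·1.5 = 0.0910 + 0.0397 = 0.1306
d₁ = 0.1306 / 0.2082 = 0.6275 ⇒ 0.63
d₂ = d₁ − σ√T = 0.6275 − 0.2082 = 0.4193 ⇒ 0.42
Pr(exercise) under Q = N(−d₂) = N(-0.42) = 0.3372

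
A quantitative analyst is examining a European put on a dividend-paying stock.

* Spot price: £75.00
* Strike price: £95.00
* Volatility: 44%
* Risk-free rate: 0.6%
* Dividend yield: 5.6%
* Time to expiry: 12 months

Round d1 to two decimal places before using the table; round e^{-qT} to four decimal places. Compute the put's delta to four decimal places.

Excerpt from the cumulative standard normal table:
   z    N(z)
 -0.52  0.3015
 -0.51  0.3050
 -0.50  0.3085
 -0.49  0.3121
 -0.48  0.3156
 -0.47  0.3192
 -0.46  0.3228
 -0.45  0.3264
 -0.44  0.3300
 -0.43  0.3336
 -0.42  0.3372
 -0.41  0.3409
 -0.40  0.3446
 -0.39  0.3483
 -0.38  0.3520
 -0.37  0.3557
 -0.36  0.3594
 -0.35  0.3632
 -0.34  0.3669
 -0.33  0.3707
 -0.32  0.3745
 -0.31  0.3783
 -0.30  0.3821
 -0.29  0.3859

σ√T = 0.44 × 1.0000 = 0.4400
ln(S/K) + (r − q + σ²/2)T = ln(75/95) + (0.006 − 0.056 + 0.44²/2)·1 = -0.2364 + 0.0468 = -0.1896
d₁ = -0.1896 / 0.4400 = -0.4309 → -0.43
N(d₁) = N(-0.43) = 0.3336
Δ_put = e^(−qT)·(N(d₁) − 1) = 0.9455·(0.3336 − 1) = -0.6301

-0.6301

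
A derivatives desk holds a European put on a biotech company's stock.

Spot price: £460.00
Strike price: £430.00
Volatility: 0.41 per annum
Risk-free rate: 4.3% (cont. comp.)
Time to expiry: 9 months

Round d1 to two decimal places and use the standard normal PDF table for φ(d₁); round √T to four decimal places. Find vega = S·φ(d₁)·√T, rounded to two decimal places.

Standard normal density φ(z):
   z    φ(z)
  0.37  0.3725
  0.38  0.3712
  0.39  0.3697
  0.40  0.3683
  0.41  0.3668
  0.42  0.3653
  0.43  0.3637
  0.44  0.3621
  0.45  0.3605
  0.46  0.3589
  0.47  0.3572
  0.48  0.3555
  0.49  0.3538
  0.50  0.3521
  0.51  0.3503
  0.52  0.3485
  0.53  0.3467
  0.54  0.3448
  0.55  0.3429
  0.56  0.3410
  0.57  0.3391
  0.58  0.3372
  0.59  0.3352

T = 0.75;  σ√T = 0.3551
d₁ = [ln(460/430) + (0.043 + 0.41²/2)·0.75] / 0.3551 = [0.0674 + 0.0953] / 0.3551 = 0.4583 ≈ 0.46
√T = √0.75 = 0.8660
φ(d₁) = φ(0.46) = 0.3589
vega = S·φ(d₁)·√T = 460·0.3589·0.8660 = 142.9714
(Vega is the same for a European call and put with the same parameters.)

142.97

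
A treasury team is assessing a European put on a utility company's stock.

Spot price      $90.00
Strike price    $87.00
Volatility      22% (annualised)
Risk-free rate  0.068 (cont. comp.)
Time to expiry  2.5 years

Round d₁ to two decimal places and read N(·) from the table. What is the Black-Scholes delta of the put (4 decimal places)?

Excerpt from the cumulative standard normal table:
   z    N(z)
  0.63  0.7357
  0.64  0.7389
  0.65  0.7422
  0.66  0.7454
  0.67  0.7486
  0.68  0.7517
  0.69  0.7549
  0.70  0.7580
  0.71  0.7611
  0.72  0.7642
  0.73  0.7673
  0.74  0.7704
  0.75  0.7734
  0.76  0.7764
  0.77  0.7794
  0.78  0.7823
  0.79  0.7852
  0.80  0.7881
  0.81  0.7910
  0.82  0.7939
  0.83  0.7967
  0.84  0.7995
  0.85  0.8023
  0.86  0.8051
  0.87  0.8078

σ√T = 0.22 × 1.5811 = 0.3479
d₁ = [ln(90/87) + (0.068 + 0.22²/2)·2.5] / 0.3479 = [0.0339 + 0.2305] / 0.3479 = 0.7601 which rounds to 0.76
N(d₁) = N(0.76) = 0.7764
Δ_put = N(d₁) − 1 = 0.7764 − 1 = -0.2236

-0.2236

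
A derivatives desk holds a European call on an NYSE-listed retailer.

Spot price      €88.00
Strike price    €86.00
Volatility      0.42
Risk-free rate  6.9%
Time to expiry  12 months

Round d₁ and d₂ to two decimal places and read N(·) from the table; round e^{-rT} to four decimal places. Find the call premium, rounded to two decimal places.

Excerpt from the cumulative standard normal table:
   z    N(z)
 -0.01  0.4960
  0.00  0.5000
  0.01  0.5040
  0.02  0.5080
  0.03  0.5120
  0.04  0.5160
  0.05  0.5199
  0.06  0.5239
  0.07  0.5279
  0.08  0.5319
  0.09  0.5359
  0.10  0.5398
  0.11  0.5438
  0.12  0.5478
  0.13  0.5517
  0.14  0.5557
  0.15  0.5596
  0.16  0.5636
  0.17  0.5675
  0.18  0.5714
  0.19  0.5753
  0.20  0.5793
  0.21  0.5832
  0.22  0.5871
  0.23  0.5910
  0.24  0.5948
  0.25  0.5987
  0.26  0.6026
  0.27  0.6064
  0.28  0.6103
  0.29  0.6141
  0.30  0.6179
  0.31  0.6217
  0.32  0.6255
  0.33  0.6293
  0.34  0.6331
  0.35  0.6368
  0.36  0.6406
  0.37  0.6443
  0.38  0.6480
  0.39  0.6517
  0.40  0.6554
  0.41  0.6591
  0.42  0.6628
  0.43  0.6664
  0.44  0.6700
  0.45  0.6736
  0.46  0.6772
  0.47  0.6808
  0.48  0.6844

€18.19

σ√T = 0.42·√1 = 0.4200
d₁ = [ln(88/86) + (0.069 + 0.42²/2)·1] / 0.4200 = [0.0230 + 0.1572] / 0.4200 = 0.4290 which rounds to 0.43
d₂ = d₁ − σ√T = 0.4290 − 0.4200 = 0.0090 which rounds to 0.01
exp(−rT) = exp(−0.069·1) = 0.9333
C = 88·N(0.43) − 86·0.9333·N(0.01) = 88·0.6664 − 86·0.9333·0.5040 = 58.6432 − 40.4530 = 18.1902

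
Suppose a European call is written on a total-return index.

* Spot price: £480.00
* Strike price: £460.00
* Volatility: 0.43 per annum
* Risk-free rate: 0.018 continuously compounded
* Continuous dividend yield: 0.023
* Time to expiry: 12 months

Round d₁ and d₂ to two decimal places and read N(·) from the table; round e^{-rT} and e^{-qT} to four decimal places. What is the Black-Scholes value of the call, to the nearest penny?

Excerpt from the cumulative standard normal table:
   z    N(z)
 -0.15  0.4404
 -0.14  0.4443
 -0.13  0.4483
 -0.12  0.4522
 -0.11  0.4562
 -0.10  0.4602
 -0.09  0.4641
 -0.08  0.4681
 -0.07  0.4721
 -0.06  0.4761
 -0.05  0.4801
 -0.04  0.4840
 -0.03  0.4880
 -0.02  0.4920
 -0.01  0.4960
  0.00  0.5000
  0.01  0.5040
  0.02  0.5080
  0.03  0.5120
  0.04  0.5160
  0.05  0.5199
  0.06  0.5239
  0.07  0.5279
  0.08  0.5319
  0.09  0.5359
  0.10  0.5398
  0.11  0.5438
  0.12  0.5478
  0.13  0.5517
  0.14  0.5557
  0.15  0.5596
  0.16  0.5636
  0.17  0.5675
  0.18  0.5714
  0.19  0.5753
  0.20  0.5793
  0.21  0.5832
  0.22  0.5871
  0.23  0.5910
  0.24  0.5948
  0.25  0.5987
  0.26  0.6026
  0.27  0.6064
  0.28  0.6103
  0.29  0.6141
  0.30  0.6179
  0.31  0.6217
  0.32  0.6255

T = 1;  σ√T = 0.4300
d₁ = [ln(480/460) + (0.018 − 0.023 + 0.43²/2)·1] / 0.4300 = [0.0426 + 0.0874] / 0.4300 = 0.3023 → 0.30
d₂ = d₁ − σ√T = 0.3023 − 0.4300 = -0.1277 → -0.13
e^(−qT) = e^(−0.023·1) = 0.9773;  e^(−rT) = e^(−0.018·1) = 0.9822
N(d₁) = N(0.30) = 0.6179;  N(d₂) = N(-0.13) = 0.4483
C = 480·0.9773·0.6179 − 460·0.9822·0.4483 = 289.8594 − 202.5473 = 87.3120

£87.31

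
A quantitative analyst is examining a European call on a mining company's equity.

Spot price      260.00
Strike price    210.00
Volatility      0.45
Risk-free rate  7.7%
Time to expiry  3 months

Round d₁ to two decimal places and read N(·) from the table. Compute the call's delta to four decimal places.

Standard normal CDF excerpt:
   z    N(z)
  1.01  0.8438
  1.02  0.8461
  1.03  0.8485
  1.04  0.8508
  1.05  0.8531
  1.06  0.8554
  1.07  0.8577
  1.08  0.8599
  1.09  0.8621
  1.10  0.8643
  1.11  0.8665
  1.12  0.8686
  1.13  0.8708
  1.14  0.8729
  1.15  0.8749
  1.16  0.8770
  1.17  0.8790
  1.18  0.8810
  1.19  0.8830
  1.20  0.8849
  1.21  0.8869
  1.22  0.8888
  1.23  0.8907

σ√T = 0.45·√0.25 = 0.2250
d₁ = [ln(260/210) + (0.077 + 0.45²/2)·0.25] / 0.2250 = [0.2136 + 0.0446] / 0.2250 = 1.1473 ≈ 1.15
N(d₁) = N(1.15) = 0.8749
Δ_call = N(d₁) = 0.8749

0.8749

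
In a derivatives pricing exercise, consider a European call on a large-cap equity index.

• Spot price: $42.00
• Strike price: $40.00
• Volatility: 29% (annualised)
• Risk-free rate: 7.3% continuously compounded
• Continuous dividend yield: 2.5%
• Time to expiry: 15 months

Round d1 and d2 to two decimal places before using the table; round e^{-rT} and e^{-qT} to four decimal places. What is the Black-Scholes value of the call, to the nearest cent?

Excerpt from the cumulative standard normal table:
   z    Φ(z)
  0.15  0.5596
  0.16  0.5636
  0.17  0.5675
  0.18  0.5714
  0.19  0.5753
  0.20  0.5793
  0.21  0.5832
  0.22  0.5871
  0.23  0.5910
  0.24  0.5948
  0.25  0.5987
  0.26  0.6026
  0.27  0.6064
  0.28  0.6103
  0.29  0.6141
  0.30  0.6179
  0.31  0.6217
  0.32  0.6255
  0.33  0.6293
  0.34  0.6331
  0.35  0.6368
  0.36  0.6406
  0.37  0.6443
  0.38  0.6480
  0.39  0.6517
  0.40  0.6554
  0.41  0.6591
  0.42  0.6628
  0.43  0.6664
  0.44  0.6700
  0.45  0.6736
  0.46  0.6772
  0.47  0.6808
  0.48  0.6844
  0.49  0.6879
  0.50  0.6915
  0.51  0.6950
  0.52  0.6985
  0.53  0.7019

$7.43

T = 1.25;  σ√T = 0.3242
d₁ = [ln(42/40) + (0.073 − 0.025 + 0.29²/2)·1.25] / 0.3242 = [0.0488 + 0.1126] / 0.3242 = 0.4976 ≈ 0.50
d₂ = d₁ − σ√T = 0.4976 − 0.3242 = 0.1734 ≈ 0.17
e^(−qT) = e^(−0.025·1.25) = 0.9692;  e^(−rT) = e^(−0.073·1.25) = 0.9128
N(d₁) = N(0.50) = 0.6915;  N(d₂) = N(0.17) = 0.5675
C = 42·0.9692·0.6915 − 40·0.9128·0.5675 = 28.1485 − 20.7206 = 7.4279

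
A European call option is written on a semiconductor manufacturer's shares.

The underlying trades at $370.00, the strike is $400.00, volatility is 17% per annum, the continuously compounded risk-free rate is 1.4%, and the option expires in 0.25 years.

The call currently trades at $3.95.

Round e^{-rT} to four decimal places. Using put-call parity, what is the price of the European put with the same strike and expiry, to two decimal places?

$32.55

exp(−rT) = exp(−0.014·0.25) = 0.9965
Put-call parity: C − P = S − K·e^(−rT) = 370 − 400·0.9965 = 370 − 398.6000 = -28.6000
P = C − (C − P) = 3.95 − (-28.6000) = 32.5500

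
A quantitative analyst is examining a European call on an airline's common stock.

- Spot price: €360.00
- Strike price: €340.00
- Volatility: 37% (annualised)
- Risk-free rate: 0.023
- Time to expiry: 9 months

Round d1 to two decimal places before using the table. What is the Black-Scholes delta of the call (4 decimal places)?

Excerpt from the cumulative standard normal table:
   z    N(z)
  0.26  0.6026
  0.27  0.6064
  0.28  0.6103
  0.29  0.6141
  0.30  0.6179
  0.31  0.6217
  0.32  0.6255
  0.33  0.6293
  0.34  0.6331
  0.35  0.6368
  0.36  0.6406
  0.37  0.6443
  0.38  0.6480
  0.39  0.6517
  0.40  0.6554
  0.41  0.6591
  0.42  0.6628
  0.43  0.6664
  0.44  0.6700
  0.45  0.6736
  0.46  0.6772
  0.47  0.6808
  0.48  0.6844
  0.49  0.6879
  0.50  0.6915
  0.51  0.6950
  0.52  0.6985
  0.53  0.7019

0.6517

σ√T = 0.37·√0.75 = 0.3204
d₁ = [ln(360/340) + (0.023 + 0.37²/2)·0.75] / 0.3204 = [0.0572 + 0.0686] / 0.3204 = 0.3924 ⇒ 0.39
N(d₁) = N(0.39) = 0.6517
Δ_call = N(d₁) = 0.6517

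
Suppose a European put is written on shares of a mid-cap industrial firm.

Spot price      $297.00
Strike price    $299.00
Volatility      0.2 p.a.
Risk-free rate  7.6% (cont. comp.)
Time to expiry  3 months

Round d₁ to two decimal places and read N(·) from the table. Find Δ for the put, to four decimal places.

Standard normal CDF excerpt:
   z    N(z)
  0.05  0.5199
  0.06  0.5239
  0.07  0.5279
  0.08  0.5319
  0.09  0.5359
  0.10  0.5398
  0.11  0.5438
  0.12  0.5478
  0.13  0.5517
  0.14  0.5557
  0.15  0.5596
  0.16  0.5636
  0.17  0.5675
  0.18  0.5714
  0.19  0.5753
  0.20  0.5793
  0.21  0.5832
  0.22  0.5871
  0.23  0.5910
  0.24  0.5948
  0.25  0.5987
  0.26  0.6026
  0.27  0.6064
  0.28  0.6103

σ√T = 0.2·√0.25 = 0.1000
ln(S/K) + (r + σ²/2)T = ln(297/299) + (0.076 + 0.2²/2)·0.25 = -0.0067 + 0.0240 = 0.0173
d₁ = 0.0173 / 0.1000 = 0.1729 → 0.17
N(d₁) = N(0.17) = 0.5675
Δ_put = N(d₁) − 1 = 0.5675 − 1 = -0.4325

-0.4325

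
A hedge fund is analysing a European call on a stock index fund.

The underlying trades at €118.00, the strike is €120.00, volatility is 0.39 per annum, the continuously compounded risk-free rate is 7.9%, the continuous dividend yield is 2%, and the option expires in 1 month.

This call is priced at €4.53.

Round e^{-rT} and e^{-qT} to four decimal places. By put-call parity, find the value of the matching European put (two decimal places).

€5.94

e^(−qT) = e^(−0.02·0.08333) = 0.9983;  e^(−rT) = e^(−0.079·0.08333) = 0.9934
Put-call parity: C − P = S·e^(−qT) − K·e^(−rT) = 118·0.9983 − 120·0.9934 = 117.7994 − 119.2080 = -1.4086
P = C − (C − P) = 4.53 − (-1.4086) = 5.9386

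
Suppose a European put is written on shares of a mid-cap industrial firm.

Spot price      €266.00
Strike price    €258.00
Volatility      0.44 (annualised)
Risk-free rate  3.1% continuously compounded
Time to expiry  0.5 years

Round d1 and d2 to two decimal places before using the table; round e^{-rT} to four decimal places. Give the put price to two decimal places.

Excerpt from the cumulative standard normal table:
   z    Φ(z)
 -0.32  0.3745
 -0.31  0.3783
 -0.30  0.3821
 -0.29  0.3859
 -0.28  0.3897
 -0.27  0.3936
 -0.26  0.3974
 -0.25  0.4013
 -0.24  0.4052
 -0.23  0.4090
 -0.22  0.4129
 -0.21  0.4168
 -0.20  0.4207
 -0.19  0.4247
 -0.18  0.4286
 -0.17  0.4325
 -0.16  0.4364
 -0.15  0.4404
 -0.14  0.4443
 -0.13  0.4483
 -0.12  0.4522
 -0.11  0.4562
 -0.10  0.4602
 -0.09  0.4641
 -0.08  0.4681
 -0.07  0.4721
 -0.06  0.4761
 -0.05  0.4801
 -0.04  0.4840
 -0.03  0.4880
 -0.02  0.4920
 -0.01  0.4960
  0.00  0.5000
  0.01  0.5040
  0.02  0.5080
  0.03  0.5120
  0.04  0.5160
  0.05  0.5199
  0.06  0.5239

σ√T = 0.44 × 0.7071 = 0.3111
d₁ = [ln(266/258) + (0.031 + 0.44²/2)·0.5] / 0.3111 = [0.0305 + 0.0639] / 0.3111 = 0.3035 ⇒ 0.30
d₂ = d₁ − σ√T = 0.3035 − 0.3111 = -0.0076 ⇒ -0.01
e^(−rT) = e^(−0.031·0.5) = 0.9846
P = 258·0.9846·N(0.01) − 266·N(-0.30) = 258·0.9846·0.5040 − 266·0.3821 = 128.0295 − 101.6386 = 26.3909

€26.39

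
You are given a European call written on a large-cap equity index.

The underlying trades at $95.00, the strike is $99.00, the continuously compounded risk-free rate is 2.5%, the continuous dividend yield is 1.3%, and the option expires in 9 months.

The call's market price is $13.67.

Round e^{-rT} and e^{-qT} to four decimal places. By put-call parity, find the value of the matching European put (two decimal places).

$16.75

exp(−qT) = exp(−0.013·0.75) = 0.9903;  exp(−rT) = exp(−0.025·0.75) = 0.9814
Put-call parity: C − P = S·e^(−qT) − K·e^(−rT) = 95·0.9903 − 99·0.9814 = 94.0785 − 97.1586 = -3.0801
P = C − (C − P) = 13.67 − (-3.0801) = 16.7501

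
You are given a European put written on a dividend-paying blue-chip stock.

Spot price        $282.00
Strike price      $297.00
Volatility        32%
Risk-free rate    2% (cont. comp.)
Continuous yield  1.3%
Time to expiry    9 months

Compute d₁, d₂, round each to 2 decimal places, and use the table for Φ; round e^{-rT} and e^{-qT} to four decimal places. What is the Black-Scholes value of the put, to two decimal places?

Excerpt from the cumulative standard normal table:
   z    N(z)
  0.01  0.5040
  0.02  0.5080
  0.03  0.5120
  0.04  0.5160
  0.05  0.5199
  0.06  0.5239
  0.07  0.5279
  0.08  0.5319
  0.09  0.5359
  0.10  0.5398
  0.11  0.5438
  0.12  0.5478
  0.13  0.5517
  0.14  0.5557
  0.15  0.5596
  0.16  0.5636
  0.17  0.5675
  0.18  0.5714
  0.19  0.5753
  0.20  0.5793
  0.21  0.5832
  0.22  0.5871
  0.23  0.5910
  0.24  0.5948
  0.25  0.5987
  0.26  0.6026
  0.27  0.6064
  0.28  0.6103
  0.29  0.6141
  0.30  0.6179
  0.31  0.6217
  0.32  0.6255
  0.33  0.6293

$38.91

σ√T = 0.32·√0.75 = 0.2771
d₁ = [ln(282/297) + (0.02 − 0.013 + 0.32²/2)·0.75] / 0.2771 = [-0.0518 + 0.0437] / 0.2771 = -0.0295 → -0.03
d₂ = d₁ − σ√T = -0.0295 − 0.2771 = -0.3066 → -0.31
e^(−qT) = e^(−0.013·0.75) = 0.9903;  e^(−rT) = e^(−0.02·0.75) = 0.9851
P = 297·0.9851·N(0.31) − 282·0.9903·N(0.03) = 297·0.9851·0.6217 − 282·0.9903·0.5120 = 181.8937 − 142.9835 = 38.9102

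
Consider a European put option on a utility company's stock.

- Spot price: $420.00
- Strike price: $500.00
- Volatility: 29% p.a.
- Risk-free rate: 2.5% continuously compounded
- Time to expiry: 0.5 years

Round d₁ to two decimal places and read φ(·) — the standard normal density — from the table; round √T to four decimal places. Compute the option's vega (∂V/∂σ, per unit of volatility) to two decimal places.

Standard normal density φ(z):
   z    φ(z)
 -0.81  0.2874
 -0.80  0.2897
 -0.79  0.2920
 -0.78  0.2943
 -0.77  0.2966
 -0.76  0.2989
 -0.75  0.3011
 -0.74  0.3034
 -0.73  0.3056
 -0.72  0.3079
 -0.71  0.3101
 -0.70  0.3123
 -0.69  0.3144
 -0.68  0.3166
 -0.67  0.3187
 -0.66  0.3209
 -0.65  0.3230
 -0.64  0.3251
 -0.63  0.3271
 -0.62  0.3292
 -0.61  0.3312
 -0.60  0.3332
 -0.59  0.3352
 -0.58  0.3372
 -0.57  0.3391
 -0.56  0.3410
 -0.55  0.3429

σ√T = 0.29·√0.5 = 0.2051
ln(S/K) + (r + σ²/2)T = ln(420/500) + (0.025 + 0.29²/2)·0.5 = -0.1744 + 0.0335 = -0.1408
d₁ = -0.1408 / 0.2051 = -0.6868 which rounds to -0.69
√T = √0.5 = 0.7071
φ(d₁) = φ(-0.69) = 0.3144
vega = S·φ(d₁)·√T = 420·0.3144·0.7071 = 93.3711

93.37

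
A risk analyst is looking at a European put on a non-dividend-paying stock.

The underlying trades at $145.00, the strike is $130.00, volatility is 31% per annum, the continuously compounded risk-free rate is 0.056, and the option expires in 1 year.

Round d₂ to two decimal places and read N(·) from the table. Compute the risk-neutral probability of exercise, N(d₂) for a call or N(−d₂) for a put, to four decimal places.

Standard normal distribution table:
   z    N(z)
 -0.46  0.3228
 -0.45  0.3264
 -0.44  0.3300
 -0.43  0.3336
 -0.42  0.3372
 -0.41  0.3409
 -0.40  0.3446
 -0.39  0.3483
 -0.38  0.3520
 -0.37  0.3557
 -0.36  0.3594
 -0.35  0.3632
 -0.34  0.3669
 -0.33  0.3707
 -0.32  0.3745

0.3520

T = 1;  σ√T = 0.3100
d₁ = [ln(145/130) + (0.056 + 0.31²/2)·1] / 0.3100 = [0.1092 + 0.1041] / 0.3100 = 0.6879 ⇒ 0.69
d₂ = d₁ − σ√T = 0.6879 − 0.3100 = 0.3779 ⇒ 0.38
Risk-neutral Pr[S_T < K] = N(−d₂) = N(-0.38) = 0.3520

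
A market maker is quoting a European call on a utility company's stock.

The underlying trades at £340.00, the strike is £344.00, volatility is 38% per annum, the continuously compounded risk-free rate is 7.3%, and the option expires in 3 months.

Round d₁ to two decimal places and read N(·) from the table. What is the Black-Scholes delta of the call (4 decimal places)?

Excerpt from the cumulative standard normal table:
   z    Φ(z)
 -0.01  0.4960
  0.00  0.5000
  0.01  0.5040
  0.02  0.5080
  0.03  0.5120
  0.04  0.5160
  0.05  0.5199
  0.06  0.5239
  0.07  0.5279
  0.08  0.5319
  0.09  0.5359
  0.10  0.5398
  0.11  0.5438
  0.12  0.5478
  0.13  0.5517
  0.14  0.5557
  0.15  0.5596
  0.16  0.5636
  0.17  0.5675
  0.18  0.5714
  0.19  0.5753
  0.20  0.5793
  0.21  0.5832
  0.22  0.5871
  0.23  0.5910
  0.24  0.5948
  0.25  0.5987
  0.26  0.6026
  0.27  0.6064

0.5517

σ√T = 0.38·√0.25 = 0.1900
ln(S/K) + (r + σ²/2)T = ln(340/344) + (0.073 + 0.38²/2)·0.25 = -0.0117 + 0.0363 = 0.0246
d₁ = 0.0246 / 0.1900 = 0.1295 → 0.13
N(d₁) = N(0.13) = 0.5517
Δ_call = N(d₁) = 0.5517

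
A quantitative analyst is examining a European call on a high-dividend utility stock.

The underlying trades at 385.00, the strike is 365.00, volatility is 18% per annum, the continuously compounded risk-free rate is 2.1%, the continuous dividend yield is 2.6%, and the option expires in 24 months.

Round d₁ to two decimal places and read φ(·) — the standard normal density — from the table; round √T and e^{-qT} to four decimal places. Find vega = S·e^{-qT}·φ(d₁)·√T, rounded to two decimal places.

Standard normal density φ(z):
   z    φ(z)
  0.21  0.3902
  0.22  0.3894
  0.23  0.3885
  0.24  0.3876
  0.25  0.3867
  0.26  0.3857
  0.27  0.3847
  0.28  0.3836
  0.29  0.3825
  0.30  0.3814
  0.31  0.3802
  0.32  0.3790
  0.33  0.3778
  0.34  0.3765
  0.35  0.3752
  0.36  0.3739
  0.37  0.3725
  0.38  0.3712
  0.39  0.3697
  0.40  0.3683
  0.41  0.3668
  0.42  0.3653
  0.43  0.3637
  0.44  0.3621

σ√T = 0.18 × 1.4142 = 0.2546
d₁ = [ln(385/365) + (0.021 − 0.026 + 0.18²/2)·2] / 0.2546 = [0.0533 + 0.0224] / 0.2546 = 0.2976 → 0.30
√T = √2 = 1.4142
φ(d₁) = φ(0.30) = 0.3814
e^(−qT) = e^(−0.026·2) = 0.9493
vega = S·e^(−qT)·φ(d₁)·√T = 385·0.9493·0.3814·1.4142 = 197.1314
(The put has the same vega.)

197.13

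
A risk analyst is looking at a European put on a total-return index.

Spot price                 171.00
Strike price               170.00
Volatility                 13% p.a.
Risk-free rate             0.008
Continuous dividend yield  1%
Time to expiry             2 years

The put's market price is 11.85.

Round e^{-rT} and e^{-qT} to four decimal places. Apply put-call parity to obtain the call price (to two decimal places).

12.17

exp(−qT) = exp(−0.01·2) = 0.9802;  exp(−rT) = exp(−0.008·2) = 0.9841
Put-call parity: C − P = S·e^(−qT) − K·e^(−rT) = 171·0.9802 − 170·0.9841 = 167.6142 − 167.2970 = 0.3172
C = P + (C − P) = 11.85 + (0.3172) = 12.1672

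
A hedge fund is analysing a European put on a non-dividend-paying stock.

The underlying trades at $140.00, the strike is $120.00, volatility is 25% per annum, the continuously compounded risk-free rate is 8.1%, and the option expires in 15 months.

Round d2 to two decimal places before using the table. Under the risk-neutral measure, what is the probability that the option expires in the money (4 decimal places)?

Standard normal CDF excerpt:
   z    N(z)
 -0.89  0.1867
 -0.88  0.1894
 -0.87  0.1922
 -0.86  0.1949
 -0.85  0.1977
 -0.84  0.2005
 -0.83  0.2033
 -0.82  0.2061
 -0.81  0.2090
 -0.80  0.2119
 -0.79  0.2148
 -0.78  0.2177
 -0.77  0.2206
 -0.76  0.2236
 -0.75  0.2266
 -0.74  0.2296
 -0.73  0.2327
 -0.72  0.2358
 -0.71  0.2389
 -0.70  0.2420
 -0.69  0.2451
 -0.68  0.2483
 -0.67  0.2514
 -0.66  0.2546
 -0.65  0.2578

σ√T = 0.25·√1.25 = 0.2795
ln(S/K) + (r + σ²/2)T = ln(140/120) + (0.081 + 0.25²/2)·1.25 = 0.1542 + 0.1403 = 0.2945
d₁ = 0.2945 / 0.2795 = 1.0535 which rounds to 1.05
d₂ = d₁ − σ√T = 1.0535 − 0.2795 = 0.7740 which rounds to 0.77
Risk-neutral Pr[S_T < K] = N(−d₂) = N(-0.77) = 0.2206

0.2206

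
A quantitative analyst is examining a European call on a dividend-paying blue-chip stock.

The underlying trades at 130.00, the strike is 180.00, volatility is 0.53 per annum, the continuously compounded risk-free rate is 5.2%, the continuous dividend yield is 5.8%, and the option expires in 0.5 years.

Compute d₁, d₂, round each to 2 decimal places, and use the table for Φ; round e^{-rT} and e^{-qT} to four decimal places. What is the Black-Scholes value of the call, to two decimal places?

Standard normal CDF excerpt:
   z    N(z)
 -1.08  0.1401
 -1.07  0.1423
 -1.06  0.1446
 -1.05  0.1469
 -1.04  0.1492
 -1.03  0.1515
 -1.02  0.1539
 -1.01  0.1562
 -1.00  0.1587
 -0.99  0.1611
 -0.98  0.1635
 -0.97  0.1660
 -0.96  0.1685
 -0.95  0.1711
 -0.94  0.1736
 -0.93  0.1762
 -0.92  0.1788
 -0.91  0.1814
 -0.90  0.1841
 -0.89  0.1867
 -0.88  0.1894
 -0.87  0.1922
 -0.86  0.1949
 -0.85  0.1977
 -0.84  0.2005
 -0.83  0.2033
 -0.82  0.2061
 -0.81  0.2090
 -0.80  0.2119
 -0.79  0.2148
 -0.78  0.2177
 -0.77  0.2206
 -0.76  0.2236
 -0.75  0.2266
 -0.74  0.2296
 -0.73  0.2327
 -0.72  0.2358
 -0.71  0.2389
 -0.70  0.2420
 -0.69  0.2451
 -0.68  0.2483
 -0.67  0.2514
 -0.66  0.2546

σ√T = 0.53 × 0.7071 = 0.3748
ln(S/K) + (r − q + σ²/2)T = ln(130/180) + (0.052 − 0.058 + 0.53²/2)·0.5 = -0.3254 + 0.0672 = -0.2582
d₁ = -0.2582 / 0.3748 = -0.6890 ≈ -0.69
d₂ = d₁ − σ√T = -0.6890 − 0.3748 = -1.0637 ≈ -1.06
exp(−qT) = exp(−0.058·0.5) = 0.9714;  exp(−rT) = exp(−0.052·0.5) = 0.9743
C = 130·0.9714·N(-0.69) − 180·0.9743·N(-1.06) = 130·0.9714·0.2451 − 180·0.9743·0.1446 = 30.9517 − 25.3591 = 5.5926

5.59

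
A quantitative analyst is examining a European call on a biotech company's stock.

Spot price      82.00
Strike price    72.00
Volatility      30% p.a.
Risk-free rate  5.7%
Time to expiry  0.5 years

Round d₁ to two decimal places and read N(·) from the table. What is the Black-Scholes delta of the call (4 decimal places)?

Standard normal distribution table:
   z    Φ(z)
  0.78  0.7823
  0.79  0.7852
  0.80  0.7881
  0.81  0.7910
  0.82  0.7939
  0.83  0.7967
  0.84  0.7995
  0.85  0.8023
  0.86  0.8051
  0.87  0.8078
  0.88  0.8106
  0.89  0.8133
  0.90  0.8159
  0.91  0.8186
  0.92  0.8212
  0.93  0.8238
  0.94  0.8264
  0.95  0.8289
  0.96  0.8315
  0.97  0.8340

σ√T = 0.3 × 0.7071 = 0.2121
d₁ = [ln(82/72) + (0.057 + ½·0.3²)·0.5] / (σ√T) = (0.1301 + 0.0510) / 0.2121 = 0.8535 ≈ 0.85
N(d₁) = N(0.85) = 0.8023
Δ_call = N(d₁) = 0.8023

0.8023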